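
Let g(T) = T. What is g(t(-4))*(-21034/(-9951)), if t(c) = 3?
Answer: 21034/3317 ≈ 6.3413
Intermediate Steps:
g(t(-4))*(-21034/(-9951)) = 3*(-21034/(-9951)) = 3*(-21034*(-1/9951)) = 3*(21034/9951) = 21034/3317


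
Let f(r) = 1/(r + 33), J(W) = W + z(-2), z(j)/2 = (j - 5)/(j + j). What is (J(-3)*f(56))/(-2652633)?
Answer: -1/472168674 ≈ -2.1179e-9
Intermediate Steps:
z(j) = (-5 + j)/j (z(j) = 2*((j - 5)/(j + j)) = 2*((-5 + j)/((2*j))) = 2*((-5 + j)*(1/(2*j))) = 2*((-5 + j)/(2*j)) = (-5 + j)/j)
J(W) = 7/2 + W (J(W) = W + (-5 - 2)/(-2) = W - ½*(-7) = W + 7/2 = 7/2 + W)
f(r) = 1/(33 + r)
(J(-3)*f(56))/(-2652633) = ((7/2 - 3)/(33 + 56))/(-2652633) = ((½)/89)*(-1/2652633) = ((½)*(1/89))*(-1/2652633) = (1/178)*(-1/2652633) = -1/472168674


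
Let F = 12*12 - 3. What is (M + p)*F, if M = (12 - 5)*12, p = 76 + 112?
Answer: 38352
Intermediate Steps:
p = 188
M = 84 (M = 7*12 = 84)
F = 141 (F = 144 - 3 = 141)
(M + p)*F = (84 + 188)*141 = 272*141 = 38352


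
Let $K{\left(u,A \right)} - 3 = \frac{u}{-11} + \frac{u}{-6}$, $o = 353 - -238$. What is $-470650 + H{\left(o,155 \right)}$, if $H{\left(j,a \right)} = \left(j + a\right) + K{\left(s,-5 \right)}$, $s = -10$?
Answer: $- \frac{15506648}{33} \approx -4.699 \cdot 10^{5}$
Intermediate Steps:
$o = 591$ ($o = 353 + 238 = 591$)
$K{\left(u,A \right)} = 3 - \frac{17 u}{66}$ ($K{\left(u,A \right)} = 3 + \left(\frac{u}{-11} + \frac{u}{-6}\right) = 3 + \left(u \left(- \frac{1}{11}\right) + u \left(- \frac{1}{6}\right)\right) = 3 - \frac{17 u}{66}$)
$H{\left(j,a \right)} = \frac{184}{33} + a + j$ ($H{\left(j,a \right)} = \left(j + a\right) + \left(3 - - \frac{85}{33}\right) = \left(a + j\right) + \left(3 + \frac{85}{33}\right) = \left(a + j\right) + \frac{184}{33} = \frac{184}{33} + a + j$)
$-470650 + H{\left(o,155 \right)} = -470650 + \left(\frac{184}{33} + 155 + 591\right) = -470650 + \frac{24802}{33} = - \frac{15506648}{33}$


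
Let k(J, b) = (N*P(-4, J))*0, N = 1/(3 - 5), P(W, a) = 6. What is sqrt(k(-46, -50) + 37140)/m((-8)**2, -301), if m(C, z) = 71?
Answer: 2*sqrt(9285)/71 ≈ 2.7143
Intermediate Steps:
N = -1/2 (N = 1/(-2) = -1/2 ≈ -0.50000)
k(J, b) = 0 (k(J, b) = -1/2*6*0 = -3*0 = 0)
sqrt(k(-46, -50) + 37140)/m((-8)**2, -301) = sqrt(0 + 37140)/71 = sqrt(37140)*(1/71) = (2*sqrt(9285))*(1/71) = 2*sqrt(9285)/71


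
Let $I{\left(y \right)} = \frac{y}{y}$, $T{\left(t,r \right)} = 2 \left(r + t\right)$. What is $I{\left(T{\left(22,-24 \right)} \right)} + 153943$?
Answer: $153944$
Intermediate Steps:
$T{\left(t,r \right)} = 2 r + 2 t$
$I{\left(y \right)} = 1$
$I{\left(T{\left(22,-24 \right)} \right)} + 153943 = 1 + 153943 = 153944$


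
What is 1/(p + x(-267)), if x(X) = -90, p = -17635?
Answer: -1/17725 ≈ -5.6417e-5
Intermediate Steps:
1/(p + x(-267)) = 1/(-17635 - 90) = 1/(-17725) = -1/17725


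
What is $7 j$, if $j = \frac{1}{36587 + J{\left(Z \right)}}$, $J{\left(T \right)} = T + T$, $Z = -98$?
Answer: $\frac{7}{36391} \approx 0.00019236$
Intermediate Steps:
$J{\left(T \right)} = 2 T$
$j = \frac{1}{36391}$ ($j = \frac{1}{36587 + 2 \left(-98\right)} = \frac{1}{36587 - 196} = \frac{1}{36391} \approx 2.7479 \cdot 10^{-5}$)
$7 j = 7 \cdot \frac{1}{36391} = \frac{7}{36391}$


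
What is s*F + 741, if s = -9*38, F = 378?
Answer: -128535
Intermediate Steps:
s = -342
s*F + 741 = -342*378 + 741 = -129276 + 741 = -128535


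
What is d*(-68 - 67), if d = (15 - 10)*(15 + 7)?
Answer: -14850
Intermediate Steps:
d = 110 (d = 5*22 = 110)
d*(-68 - 67) = 110*(-68 - 67) = 110*(-135) = -14850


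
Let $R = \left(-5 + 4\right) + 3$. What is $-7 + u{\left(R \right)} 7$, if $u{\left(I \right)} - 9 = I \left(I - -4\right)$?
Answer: $140$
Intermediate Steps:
$R = 2$ ($R = -1 + 3 = 2$)
$u{\left(I \right)} = 9 + I \left(4 + I\right)$ ($u{\left(I \right)} = 9 + I \left(I - -4\right) = 9 + I \left(I + 4\right) = 9 + I \left(4 + I\right)$)
$-7 + u{\left(R \right)} 7 = -7 + \left(9 + 2^{2} + 4 \cdot 2\right) 7 = -7 + \left(9 + 4 + 8\right) 7 = -7 + 21 \cdot 7 = -7 + 147 = 140$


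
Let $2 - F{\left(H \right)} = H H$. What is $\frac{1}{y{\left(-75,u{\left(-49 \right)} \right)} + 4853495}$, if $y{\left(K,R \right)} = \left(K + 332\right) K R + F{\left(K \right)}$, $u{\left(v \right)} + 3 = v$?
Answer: $\frac{1}{5850172} \approx 1.7094 \cdot 10^{-7}$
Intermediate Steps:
$u{\left(v \right)} = -3 + v$
$F{\left(H \right)} = 2 - H^{2}$ ($F{\left(H \right)} = 2 - H H = 2 - H^{2}$)
$y{\left(K,R \right)} = 2 - K^{2} + K R \left(332 + K\right)$ ($y{\left(K,R \right)} = \left(K + 332\right) K R - \left(-2 + K^{2}\right) = \left(332 + K\right) K R - \left(-2 + K^{2}\right) = K \left(332 + K\right) R - \left(-2 + K^{2}\right) = K R \left(332 + K\right) - \left(-2 + K^{2}\right) = 2 - K^{2} + K R \left(332 + K\right)$)
$\frac{1}{y{\left(-75,u{\left(-49 \right)} \right)} + 4853495} = \frac{1}{\left(2 - \left(-75\right)^{2} + \left(-3 - 49\right) \left(-75\right)^{2} + 332 \left(-75\right) \left(-3 - 49\right)\right) + 4853495} = \frac{1}{\left(2 - 5625 - 292500 + 332 \left(-75\right) \left(-52\right)\right) + 4853495} = \frac{1}{\left(2 - 5625 - 292500 + 1294800\right) + 4853495} = \frac{1}{996677 + 4853495} = \frac{1}{5850172}$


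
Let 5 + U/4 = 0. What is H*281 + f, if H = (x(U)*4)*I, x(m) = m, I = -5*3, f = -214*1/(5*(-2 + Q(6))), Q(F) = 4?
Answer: 1685893/5 ≈ 3.3718e+5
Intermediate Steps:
U = -20 (U = -20 + 4*0 = -20 + 0 = -20)
f = -107/5 (f = -214*1/(5*(-2 + 4)) = -214/(5*2) = -214/10 = -214*⅒ = -107/5 ≈ -21.400)
I = -15
H = 1200 (H = -20*4*(-15) = -80*(-15) = 1200)
H*281 + f = 1200*281 - 107/5 = 337200 - 107/5 = 1685893/5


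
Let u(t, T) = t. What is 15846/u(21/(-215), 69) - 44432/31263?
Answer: -35503511714/218841 ≈ -1.6223e+5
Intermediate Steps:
15846/u(21/(-215), 69) - 44432/31263 = 15846/((21/(-215))) - 44432/31263 = 15846/((21*(-1/215))) - 44432*1/31263 = 15846/(-21/215) - 44432/31263 = 15846*(-215/21) - 44432/31263 = -1135630/7 - 44432/31263 = -35503511714/218841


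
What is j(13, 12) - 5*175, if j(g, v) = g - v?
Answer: -874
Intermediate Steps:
j(13, 12) - 5*175 = (13 - 1*12) - 5*175 = (13 - 12) - 875 = 1 - 875 = -874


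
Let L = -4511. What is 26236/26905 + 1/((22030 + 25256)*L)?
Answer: 5596326255551/5739028763130 ≈ 0.97513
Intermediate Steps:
26236/26905 + 1/((22030 + 25256)*L) = 26236/26905 + 1/((22030 + 25256)*(-4511)) = 26236*(1/26905) - 1/4511/47286 = 26236/26905 + (1/47286)*(-1/4511) = 26236/26905 - 1/213307146 = 5596326255551/5739028763130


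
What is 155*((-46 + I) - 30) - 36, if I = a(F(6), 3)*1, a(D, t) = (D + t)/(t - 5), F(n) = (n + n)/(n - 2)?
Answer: -12281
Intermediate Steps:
F(n) = 2*n/(-2 + n) (F(n) = (2*n)/(-2 + n) = 2*n/(-2 + n))
a(D, t) = (D + t)/(-5 + t)
I = -3 (I = ((2*6/(-2 + 6) + 3)/(-5 + 3))*1 = ((2*6/4 + 3)/(-2))*1 = -(2*6*(1/4) + 3)/2*1 = -(3 + 3)/2*1 = -1/2*6*1 = -3*1 = -3)
155*((-46 + I) - 30) - 36 = 155*((-46 - 3) - 30) - 36 = 155*(-49 - 30) - 36 = 155*(-79) - 36 = -12245 - 36 = -12281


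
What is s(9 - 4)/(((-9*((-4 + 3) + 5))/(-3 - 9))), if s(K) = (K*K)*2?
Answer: 50/3 ≈ 16.667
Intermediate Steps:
s(K) = 2*K**2 (s(K) = K**2*2 = 2*K**2)
s(9 - 4)/(((-9*((-4 + 3) + 5))/(-3 - 9))) = (2*(9 - 4)**2)/(((-9*((-4 + 3) + 5))/(-3 - 9))) = (2*5**2)/((-9*(-1 + 5)/(-12))) = (2*25)/((-9*4*(-1/12))) = 50/((-36*(-1/12))) = 50/3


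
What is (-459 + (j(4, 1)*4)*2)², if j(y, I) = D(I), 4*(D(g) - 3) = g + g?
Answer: 185761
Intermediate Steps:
D(g) = 3 + g/2 (D(g) = 3 + (g + g)/4 = 3 + (2*g)/4 = 3 + g/2)
j(y, I) = 3 + I/2
(-459 + (j(4, 1)*4)*2)² = (-459 + ((3 + (½)*1)*4)*2)² = (-459 + ((3 + ½)*4)*2)² = (-459 + ((7/2)*4)*2)² = (-459 + 14*2)² = (-459 + 28)² = (-431)² = 185761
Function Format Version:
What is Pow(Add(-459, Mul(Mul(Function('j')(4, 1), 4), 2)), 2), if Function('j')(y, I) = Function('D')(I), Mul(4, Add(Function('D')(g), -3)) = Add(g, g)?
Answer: 185761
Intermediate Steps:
Function('D')(g) = Add(3, Mul(Rational(1, 2), g)) (Function('D')(g) = Add(3, Mul(Rational(1, 4), Add(g, g))) = Add(3, Mul(Rational(1, 4), Mul(2, g))) = Add(3, Mul(Rational(1, 2), g)))
Function('j')(y, I) = Add(3, Mul(Rational(1, 2), I))
Pow(Add(-459, Mul(Mul(Function('j')(4, 1), 4), 2)), 2) = Pow(Add(-459, Mul(Mul(Add(3, Mul(Rational(1, 2), 1)), 4), 2)), 2) = Pow(Add(-459, Mul(Mul(Add(3, Rational(1, 2)), 4), 2)), 2) = Pow(Add(-459, Mul(Mul(Rational(7, 2), 4), 2)), 2) = Pow(Add(-459, Mul(14, 2)), 2) = Pow(Add(-459, 28), 2) = Pow(-431, 2) = 185761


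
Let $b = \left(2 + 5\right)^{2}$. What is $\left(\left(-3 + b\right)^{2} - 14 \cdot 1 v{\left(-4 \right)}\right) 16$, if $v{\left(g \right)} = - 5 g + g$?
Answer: $30272$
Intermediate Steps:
$b = 49$ ($b = 7^{2} = 49$)
$v{\left(g \right)} = - 4 g$
$\left(\left(-3 + b\right)^{2} - 14 \cdot 1 v{\left(-4 \right)}\right) 16 = \left(\left(-3 + 49\right)^{2} - 14 \cdot 1 \left(\left(-4\right) \left(-4\right)\right)\right) 16 = \left(46^{2} - 14 \cdot 1 \cdot 16\right) 16 = \left(2116 - 224\right) 16 = 1892 \cdot 16 = 30272$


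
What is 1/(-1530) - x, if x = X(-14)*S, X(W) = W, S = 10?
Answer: 214199/1530 ≈ 140.00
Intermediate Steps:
x = -140 (x = -14*10 = -140)
1/(-1530) - x = 1/(-1530) - 1*(-140) = -1/1530 + 140 = 214199/1530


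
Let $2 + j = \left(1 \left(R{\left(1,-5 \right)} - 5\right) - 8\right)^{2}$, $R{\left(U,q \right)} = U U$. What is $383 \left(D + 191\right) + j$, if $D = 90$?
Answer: $107765$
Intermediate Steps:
$R{\left(U,q \right)} = U^{2}$
$j = 142$ ($j = -2 + \left(1 \left(1^{2} - 5\right) - 8\right)^{2} = -2 + \left(1 \left(1 - 5\right) - 8\right)^{2} = -2 + \left(1 \left(-4\right) - 8\right)^{2} = -2 + \left(-4 - 8\right)^{2} = -2 + \left(-12\right)^{2} = -2 + 144 = 142$)
$383 \left(D + 191\right) + j = 383 \left(90 + 191\right) + 142 = 383 \cdot 281 + 142 = 107623 + 142 = 107765$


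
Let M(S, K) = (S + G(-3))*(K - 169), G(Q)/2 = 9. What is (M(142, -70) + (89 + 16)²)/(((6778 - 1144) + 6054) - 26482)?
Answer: 27215/14794 ≈ 1.8396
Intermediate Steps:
G(Q) = 18 (G(Q) = 2*9 = 18)
M(S, K) = (-169 + K)*(18 + S) (M(S, K) = (S + 18)*(K - 169) = (18 + S)*(-169 + K) = (-169 + K)*(18 + S))
(M(142, -70) + (89 + 16)²)/(((6778 - 1144) + 6054) - 26482) = ((-3042 - 169*142 + 18*(-70) - 70*142) + (89 + 16)²)/(((6778 - 1144) + 6054) - 26482) = ((-3042 - 23998 - 1260 - 9940) + 105²)/((5634 + 6054) - 26482) = (-38240 + 11025)/(11688 - 26482) = -27215/(-14794) = -27215*(-1/14794) = 27215/14794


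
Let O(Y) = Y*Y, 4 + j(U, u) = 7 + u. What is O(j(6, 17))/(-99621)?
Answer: -400/99621 ≈ -0.0040152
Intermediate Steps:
j(U, u) = 3 + u (j(U, u) = -4 + (7 + u) = 3 + u)
O(Y) = Y²
O(j(6, 17))/(-99621) = (3 + 17)²/(-99621) = 20²*(-1/99621) = 400*(-1/99621) = -400/99621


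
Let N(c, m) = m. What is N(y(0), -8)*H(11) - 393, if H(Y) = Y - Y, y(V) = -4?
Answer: -393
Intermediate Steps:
H(Y) = 0
N(y(0), -8)*H(11) - 393 = -8*0 - 393 = 0 - 393 = -393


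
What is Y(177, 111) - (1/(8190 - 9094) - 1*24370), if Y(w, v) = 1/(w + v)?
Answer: 793097429/32544 ≈ 24370.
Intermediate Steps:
Y(w, v) = 1/(v + w)
Y(177, 111) - (1/(8190 - 9094) - 1*24370) = 1/(111 + 177) - (1/(8190 - 9094) - 1*24370) = 1/288 - (1/(-904) - 24370) = 1/288 - (-1/904 - 24370) = 1/288 - 1*(-22030481/904) = 1/288 + 22030481/904 = 793097429/32544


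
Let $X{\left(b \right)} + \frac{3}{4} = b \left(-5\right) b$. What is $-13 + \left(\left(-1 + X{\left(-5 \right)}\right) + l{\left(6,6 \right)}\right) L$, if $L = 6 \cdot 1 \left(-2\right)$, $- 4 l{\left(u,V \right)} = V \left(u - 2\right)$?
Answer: $1580$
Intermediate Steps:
$l{\left(u,V \right)} = - \frac{V \left(-2 + u\right)}{4}$ ($l{\left(u,V \right)} = - \frac{V \left(u - 2\right)}{4} = - \frac{V \left(-2 + u\right)}{4}$)
$X{\left(b \right)} = - \frac{3}{4} - 5 b^{2}$ ($X{\left(b \right)} = - \frac{3}{4} + b \left(-5\right) b = - \frac{3}{4} + - 5 b b = - \frac{3}{4} - 5 b^{2}$)
$L = -12$ ($L = 6 \left(-2\right) = -12$)
$-13 + \left(\left(-1 + X{\left(-5 \right)}\right) + l{\left(6,6 \right)}\right) L = -13 + \left(\left(-1 - \left(\frac{3}{4} + 5 \left(-5\right)^{2}\right)\right) + \frac{1}{4} \cdot 6 \left(2 - 6\right)\right) \left(-12\right) = -13 + \left(\left(-1 - \frac{503}{4}\right) + \frac{1}{4} \cdot 6 \left(2 - 6\right)\right) \left(-12\right) = -13 + \left(\left(-1 - \frac{503}{4}\right) + \frac{1}{4} \cdot 6 \left(-4\right)\right) \left(-12\right) = -13 + \left(\left(-1 - \frac{503}{4}\right) - 6\right) \left(-12\right) = -13 + \left(- \frac{507}{4} - 6\right) \left(-12\right) = -13 - -1593 = -13 + 1593 = 1580$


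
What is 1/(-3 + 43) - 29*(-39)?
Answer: 45241/40 ≈ 1131.0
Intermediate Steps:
1/(-3 + 43) - 29*(-39) = 1/40 + 1131 = 45241/40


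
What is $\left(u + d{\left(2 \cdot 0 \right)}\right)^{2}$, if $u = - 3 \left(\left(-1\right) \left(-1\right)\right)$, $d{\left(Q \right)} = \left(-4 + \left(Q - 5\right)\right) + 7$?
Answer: $25$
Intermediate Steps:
$d{\left(Q \right)} = -2 + Q$ ($d{\left(Q \right)} = \left(-4 + \left(-5 + Q\right)\right) + 7 = \left(-9 + Q\right) + 7 = -2 + Q$)
$u = -3$ ($u = \left(-3\right) 1 = -3$)
$\left(u + d{\left(2 \cdot 0 \right)}\right)^{2} = \left(-3 + \left(-2 + 2 \cdot 0\right)\right)^{2} = \left(-3 + \left(-2 + 0\right)\right)^{2} = \left(-3 - 2\right)^{2} = \left(-5\right)^{2} = 25$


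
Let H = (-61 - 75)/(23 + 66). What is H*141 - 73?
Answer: -25673/89 ≈ -288.46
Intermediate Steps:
H = -136/89 ≈ -1.5281
H*141 - 73 = -136/89*141 - 73 = -19176/89 - 73 = -25673/89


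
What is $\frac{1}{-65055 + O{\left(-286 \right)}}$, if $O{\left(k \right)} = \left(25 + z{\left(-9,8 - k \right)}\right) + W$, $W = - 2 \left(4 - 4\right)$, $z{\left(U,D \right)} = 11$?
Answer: $- \frac{1}{65019} \approx -1.538 \cdot 10^{-5}$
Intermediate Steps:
$W = 0$ ($W = \left(-2\right) 0 = 0$)
$O{\left(k \right)} = 36$ ($O{\left(k \right)} = \left(25 + 11\right) + 0 = 36 + 0 = 36$)
$\frac{1}{-65055 + O{\left(-286 \right)}} = \frac{1}{-65055 + 36} = \frac{1}{-65019} = - \frac{1}{65019}$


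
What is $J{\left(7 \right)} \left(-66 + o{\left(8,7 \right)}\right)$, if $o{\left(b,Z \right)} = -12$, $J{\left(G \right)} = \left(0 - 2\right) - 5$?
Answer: $546$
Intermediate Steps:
$J{\left(G \right)} = -7$ ($J{\left(G \right)} = \left(0 - 2\right) - 5 = -2 - 5 = -7$)
$J{\left(7 \right)} \left(-66 + o{\left(8,7 \right)}\right) = - 7 \left(-66 - 12\right) = \left(-7\right) \left(-78\right) = 546$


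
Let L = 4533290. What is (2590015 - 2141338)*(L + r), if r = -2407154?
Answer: 953948322072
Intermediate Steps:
(2590015 - 2141338)*(L + r) = (2590015 - 2141338)*(4533290 - 2407154) = 448677*2126136 = 953948322072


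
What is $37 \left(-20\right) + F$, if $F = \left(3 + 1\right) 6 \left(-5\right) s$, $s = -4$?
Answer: $-260$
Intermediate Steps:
$F = 480$ ($F = \left(3 + 1\right) 6 \left(-5\right) \left(-4\right) = 4 \left(\left(-30\right) \left(-4\right)\right) = 4 \cdot 120 = 480$)
$37 \left(-20\right) + F = 37 \left(-20\right) + 480 = -740 + 480 = -260$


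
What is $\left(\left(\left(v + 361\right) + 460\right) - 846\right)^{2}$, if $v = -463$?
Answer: $238144$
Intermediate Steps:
$\left(\left(\left(v + 361\right) + 460\right) - 846\right)^{2} = \left(\left(\left(-463 + 361\right) + 460\right) - 846\right)^{2} = \left(\left(-102 + 460\right) - 846\right)^{2} = \left(358 - 846\right)^{2} = \left(-488\right)^{2} = 238144$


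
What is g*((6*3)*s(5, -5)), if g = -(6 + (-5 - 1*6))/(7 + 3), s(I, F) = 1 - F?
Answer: 54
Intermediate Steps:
g = ½ (g = -(6 + (-5 - 6))/10 = -(6 - 11)/10 = -(-5)/10 = -1*(-½) = ½ ≈ 0.50000)
g*((6*3)*s(5, -5)) = ((6*3)*(1 - 1*(-5)))/2 = (18*(1 + 5))/2 = (18*6)/2 = (½)*108 = 54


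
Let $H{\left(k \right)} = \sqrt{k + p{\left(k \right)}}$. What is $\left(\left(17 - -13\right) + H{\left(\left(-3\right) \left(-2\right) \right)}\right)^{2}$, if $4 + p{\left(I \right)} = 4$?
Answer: $\left(30 + \sqrt{6}\right)^{2} \approx 1053.0$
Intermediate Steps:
$p{\left(I \right)} = 0$ ($p{\left(I \right)} = -4 + 4 = 0$)
$H{\left(k \right)} = \sqrt{k}$ ($H{\left(k \right)} = \sqrt{k + 0} = \sqrt{k}$)
$\left(\left(17 - -13\right) + H{\left(\left(-3\right) \left(-2\right) \right)}\right)^{2} = \left(\left(17 - -13\right) + \sqrt{\left(-3\right) \left(-2\right)}\right)^{2} = \left(\left(17 + 13\right) + \sqrt{6}\right)^{2} = \left(30 + \sqrt{6}\right)^{2}$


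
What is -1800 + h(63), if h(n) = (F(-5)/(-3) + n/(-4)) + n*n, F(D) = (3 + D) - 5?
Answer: 25867/12 ≈ 2155.6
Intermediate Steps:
F(D) = -2 + D
h(n) = 7/3 + n² - n/4 (h(n) = ((-2 - 5)/(-3) + n/(-4)) + n*n = (-7*(-⅓) + n*(-¼)) + n² = (7/3 - n/4) + n² = 7/3 + n² - n/4)
-1800 + h(63) = -1800 + (7/3 + 63² - ¼*63) = -1800 + (7/3 + 3969 - 63/4) = -1800 + 47467/12 = 25867/12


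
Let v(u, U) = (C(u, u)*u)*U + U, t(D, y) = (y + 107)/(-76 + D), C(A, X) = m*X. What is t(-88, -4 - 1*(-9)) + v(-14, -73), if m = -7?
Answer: 4103375/41 ≈ 1.0008e+5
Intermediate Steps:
C(A, X) = -7*X
t(D, y) = (107 + y)/(-76 + D)
v(u, U) = U - 7*U*u² (v(u, U) = ((-7*u)*u)*U + U = (-7*u²)*U + U = -7*U*u² + U = U - 7*U*u²)
t(-88, -4 - 1*(-9)) + v(-14, -73) = (107 + (-4 - 1*(-9)))/(-76 - 88) - 73*(1 - 7*(-14)²) = (107 + (-4 + 9))/(-164) - 73*(1 - 7*196) = -(107 + 5)/164 - 73*(1 - 1372) = -1/164*112 - 73*(-1371) = -28/41 + 100083 = 4103375/41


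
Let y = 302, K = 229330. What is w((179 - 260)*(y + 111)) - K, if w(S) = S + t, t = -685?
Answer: -263468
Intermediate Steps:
w(S) = -685 + S (w(S) = S - 685 = -685 + S)
w((179 - 260)*(y + 111)) - K = (-685 + (179 - 260)*(302 + 111)) - 1*229330 = (-685 - 81*413) - 229330 = (-685 - 33453) - 229330 = -34138 - 229330 = -263468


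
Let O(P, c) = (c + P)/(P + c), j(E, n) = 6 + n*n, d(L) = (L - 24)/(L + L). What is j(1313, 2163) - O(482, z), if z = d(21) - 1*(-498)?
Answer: 4678574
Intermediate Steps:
d(L) = (-24 + L)/(2*L) (d(L) = (-24 + L)/((2*L)) = (-24 + L)*(1/(2*L)) = (-24 + L)/(2*L))
z = 6971/14 (z = (1/2)*(-24 + 21)/21 - 1*(-498) = (1/2)*(1/21)*(-3) + 498 = -1/14 + 498 = 6971/14 ≈ 497.93)
j(E, n) = 6 + n**2
O(P, c) = 1 (O(P, c) = (P + c)/(P + c) = 1)
j(1313, 2163) - O(482, z) = (6 + 2163**2) - 1*1 = (6 + 4678569) - 1 = 4678575 - 1 = 4678574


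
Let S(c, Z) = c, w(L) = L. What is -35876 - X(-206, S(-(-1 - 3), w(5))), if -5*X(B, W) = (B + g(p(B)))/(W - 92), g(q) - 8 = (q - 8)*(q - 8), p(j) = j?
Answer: -7915519/220 ≈ -35980.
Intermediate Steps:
g(q) = 8 + (-8 + q)**2 (g(q) = 8 + (q - 8)*(q - 8) = 8 + (-8 + q)*(-8 + q) = 8 + (-8 + q)**2)
X(B, W) = -(8 + B + (-8 + B)**2)/(5*(-92 + W)) (X(B, W) = -(B + (8 + (-8 + B)**2))/(5*(W - 92)) = -(8 + B + (-8 + B)**2)/(5*(-92 + W)))
-35876 - X(-206, S(-(-1 - 3), w(5))) = -35876 - (-72 - 1*(-206)**2 + 15*(-206))/(5*(-92 - (-1 - 3))) = -35876 - (-72 - 1*42436 - 3090)/(5*(-92 - 1*(-4))) = -35876 - (-72 - 42436 - 3090)/(5*(-92 + 4)) = -35876 - (-45598)/(5*(-88)) = -35876 - (-1)*(-45598)/(5*88) = -35876 - 1*22799/220 = -35876 - 22799/220 = -7915519/220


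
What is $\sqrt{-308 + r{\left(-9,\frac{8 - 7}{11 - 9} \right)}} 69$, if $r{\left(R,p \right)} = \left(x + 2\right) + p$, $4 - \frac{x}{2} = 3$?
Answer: $\frac{69 i \sqrt{1214}}{2} \approx 1202.1 i$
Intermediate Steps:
$x = 2$ ($x = 8 - 6 = 2$)
$r{\left(R,p \right)} = 4 + p$ ($r{\left(R,p \right)} = \left(2 + 2\right) + p = 4 + p$)
$\sqrt{-308 + r{\left(-9,\frac{8 - 7}{11 - 9} \right)}} 69 = \sqrt{-308 + \left(4 + \frac{8 - 7}{11 - 9}\right)} 69 = \sqrt{-308 + \left(4 + 1 \cdot \frac{1}{2}\right)} 69 = \sqrt{-308 + \left(4 + \frac{1}{2}\right)} 69 = \sqrt{-308 + \frac{9}{2}} \cdot 69 = \sqrt{- \frac{607}{2}} \cdot 69 = \frac{i \sqrt{1214}}{2} \cdot 69 = \frac{69 i \sqrt{1214}}{2}$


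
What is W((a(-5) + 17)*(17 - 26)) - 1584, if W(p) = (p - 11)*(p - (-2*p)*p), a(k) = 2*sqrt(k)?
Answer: -6133464 - 2585322*I*sqrt(5) ≈ -6.1335e+6 - 5.781e+6*I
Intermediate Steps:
W(p) = (-11 + p)*(p + 2*p**2) (W(p) = (-11 + p)*(p - (-2)*p**2) = (-11 + p)*(p + 2*p**2))
W((a(-5) + 17)*(17 - 26)) - 1584 = ((2*sqrt(-5) + 17)*(17 - 26))*(-11 - 21*(2*sqrt(-5) + 17)*(17 - 26) + 2*((2*sqrt(-5) + 17)*(17 - 26))**2) - 1584 = ((2*(I*sqrt(5)) + 17)*(-9))*(-11 - 21*(2*(I*sqrt(5)) + 17)*(-9) + 2*((2*(I*sqrt(5)) + 17)*(-9))**2) - 1584 = ((2*I*sqrt(5) + 17)*(-9))*(-11 - 21*(2*I*sqrt(5) + 17)*(-9) + 2*((2*I*sqrt(5) + 17)*(-9))**2) - 1584 = ((17 + 2*I*sqrt(5))*(-9))*(-11 - 21*(17 + 2*I*sqrt(5))*(-9) + 2*((17 + 2*I*sqrt(5))*(-9))**2) - 1584 = (-153 - 18*I*sqrt(5))*(-11 - 21*(-153 - 18*I*sqrt(5)) + 2*(-153 - 18*I*sqrt(5))**2) - 1584 = (-153 - 18*I*sqrt(5))*(-11 + (3213 + 378*I*sqrt(5)) + 2*(-153 - 18*I*sqrt(5))**2) - 1584 = (-153 - 18*I*sqrt(5))*(3202 + 2*(-153 - 18*I*sqrt(5))**2 + 378*I*sqrt(5)) - 1584 = -1584 + (-153 - 18*I*sqrt(5))*(3202 + 2*(-153 - 18*I*sqrt(5))**2 + 378*I*sqrt(5))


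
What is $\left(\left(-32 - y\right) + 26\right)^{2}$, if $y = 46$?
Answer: $2704$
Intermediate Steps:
$\left(\left(-32 - y\right) + 26\right)^{2} = \left(\left(-32 - 46\right) + 26\right)^{2} = \left(-78 + 26\right)^{2} = \left(-52\right)^{2} = 2704$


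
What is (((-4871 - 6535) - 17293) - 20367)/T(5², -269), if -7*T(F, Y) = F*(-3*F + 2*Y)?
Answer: -343462/15325 ≈ -22.412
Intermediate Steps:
T(F, Y) = -F*(-3*F + 2*Y)/7
(((-4871 - 6535) - 17293) - 20367)/T(5², -269) = (((-4871 - 6535) - 17293) - 20367)/(((⅐)*5²*(-2*(-269) + 3*5²))) = ((-11406 - 17293) - 20367)/(((⅐)*25*(538 + 3*25))) = (-28699 - 20367)/(((⅐)*25*(538 + 75))) = -49066/((⅐)*25*613) = -49066/15325/7 = -49066*7/15325 = -343462/15325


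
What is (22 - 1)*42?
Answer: 882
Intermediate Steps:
(22 - 1)*42 = 21*42 = 882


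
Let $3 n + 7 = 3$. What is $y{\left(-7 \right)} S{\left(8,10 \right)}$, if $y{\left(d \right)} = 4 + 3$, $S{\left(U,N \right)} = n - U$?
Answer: $- \frac{196}{3} \approx -65.333$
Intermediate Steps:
$n = - \frac{4}{3}$ ($n = - \frac{7}{3} + \frac{1}{3} \cdot 3 = - \frac{7}{3} + 1 = - \frac{4}{3} \approx -1.3333$)
$S{\left(U,N \right)} = - \frac{4}{3} - U$
$y{\left(d \right)} = 7$
$y{\left(-7 \right)} S{\left(8,10 \right)} = 7 \left(- \frac{4}{3} - 8\right) = 7 \left(- \frac{28}{3}\right) = - \frac{196}{3}$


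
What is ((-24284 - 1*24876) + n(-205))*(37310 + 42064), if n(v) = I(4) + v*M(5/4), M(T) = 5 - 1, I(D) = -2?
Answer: -3967271268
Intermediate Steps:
M(T) = 4
n(v) = -2 + 4*v (n(v) = -2 + v*4 = -2 + 4*v)
((-24284 - 1*24876) + n(-205))*(37310 + 42064) = ((-24284 - 1*24876) + (-2 + 4*(-205)))*(37310 + 42064) = ((-24284 - 24876) + (-2 - 820))*79374 = (-49160 - 822)*79374 = -49982*79374 = -3967271268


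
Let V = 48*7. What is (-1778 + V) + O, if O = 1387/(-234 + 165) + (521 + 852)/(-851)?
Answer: -3736864/2553 ≈ -1463.7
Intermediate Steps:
V = 336
O = -55438/2553 (O = 1387/(-69) + 1373*(-1/851) = 1387*(-1/69) - 1373/851 = -1387/69 - 1373/851 = -55438/2553 ≈ -21.715)
(-1778 + V) + O = (-1778 + 336) - 55438/2553 = -1442 - 55438/2553 = -3736864/2553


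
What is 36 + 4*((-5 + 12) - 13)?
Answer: 12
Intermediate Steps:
36 + 4*((-5 + 12) - 13) = 36 + 4*(7 - 13) = 36 + 4*(-6) = 36 - 24 = 12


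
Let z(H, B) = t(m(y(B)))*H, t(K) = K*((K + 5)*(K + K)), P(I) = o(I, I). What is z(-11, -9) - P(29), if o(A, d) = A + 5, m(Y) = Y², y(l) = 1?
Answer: -166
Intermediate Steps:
o(A, d) = 5 + A
P(I) = 5 + I
t(K) = 2*K²*(5 + K) (t(K) = K*((5 + K)*(2*K)) = K*(2*K*(5 + K)) = 2*K²*(5 + K))
z(H, B) = 12*H (z(H, B) = (2*(1²)²*(5 + 1²))*H = (2*1²*(5 + 1))*H = (2*1*6)*H = 12*H)
z(-11, -9) - P(29) = 12*(-11) - (5 + 29) = -132 - 1*34 = -132 - 34 = -166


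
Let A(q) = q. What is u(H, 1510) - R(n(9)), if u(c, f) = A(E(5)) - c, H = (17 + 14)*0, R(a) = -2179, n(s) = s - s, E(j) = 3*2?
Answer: 2185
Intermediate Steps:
E(j) = 6
n(s) = 0
H = 0 (H = 31*0 = 0)
u(c, f) = 6 - c
u(H, 1510) - R(n(9)) = (6 - 1*0) - 1*(-2179) = (6 + 0) + 2179 = 6 + 2179 = 2185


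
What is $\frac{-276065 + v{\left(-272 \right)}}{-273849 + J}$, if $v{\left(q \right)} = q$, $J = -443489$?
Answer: $\frac{276337}{717338} \approx 0.38523$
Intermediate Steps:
$\frac{-276065 + v{\left(-272 \right)}}{-273849 + J} = \frac{-276065 - 272}{-273849 - 443489} = - \frac{276337}{-717338} = \left(-276337\right) \left(- \frac{1}{717338}\right) = \frac{276337}{717338}$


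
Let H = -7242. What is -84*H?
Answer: 608328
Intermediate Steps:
-84*H = -84*(-7242) = 608328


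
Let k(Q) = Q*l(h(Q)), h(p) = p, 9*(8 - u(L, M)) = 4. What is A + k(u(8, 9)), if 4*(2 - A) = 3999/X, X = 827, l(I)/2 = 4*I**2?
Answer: 8323036241/2411532 ≈ 3451.3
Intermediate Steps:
u(L, M) = 68/9 (u(L, M) = 8 - 1/9*4 = 8 - 4/9 = 68/9)
l(I) = 8*I**2 (l(I) = 2*(4*I**2) = 8*I**2)
A = 2617/3308 (A = 2 - 3999/(4*827) = 2 - 1/4*3999/827 = 2 - 3999/3308 = 2617/3308 ≈ 0.79111)
k(Q) = 8*Q**3 (k(Q) = Q*(8*Q**2) = 8*Q**3)
A + k(u(8, 9)) = 2617/3308 + 8*(68/9)**3 = 2617/3308 + 8*(314432/729) = 2617/3308 + 2515456/729 = 8323036241/2411532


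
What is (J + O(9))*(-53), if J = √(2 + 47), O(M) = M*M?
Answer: -4664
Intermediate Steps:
O(M) = M²
J = 7 (J = √49 = 7)
(J + O(9))*(-53) = (7 + 9²)*(-53) = (7 + 81)*(-53) = 88*(-53) = -4664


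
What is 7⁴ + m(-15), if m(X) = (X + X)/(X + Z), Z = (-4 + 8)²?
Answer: 2371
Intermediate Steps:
Z = 16 (Z = 4² = 16)
m(X) = 2*X/(16 + X) (m(X) = (X + X)/(X + 16) = (2*X)/(16 + X) = 2*X/(16 + X))
7⁴ + m(-15) = 7⁴ + 2*(-15)/(16 - 15) = 2401 + 2*(-15)/1 = 2401 + 2*(-15)*1 = 2401 - 30 = 2371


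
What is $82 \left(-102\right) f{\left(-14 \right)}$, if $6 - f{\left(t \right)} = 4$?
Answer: $-16728$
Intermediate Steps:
$f{\left(t \right)} = 2$ ($f{\left(t \right)} = 6 - 4 = 2$)
$82 \left(-102\right) f{\left(-14 \right)} = 82 \left(-102\right) 2 = \left(-8364\right) 2 = -16728$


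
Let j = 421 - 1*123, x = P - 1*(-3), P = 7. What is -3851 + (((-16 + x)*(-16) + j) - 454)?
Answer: -3911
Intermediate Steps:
x = 10 (x = 7 - 1*(-3) = 7 + 3 = 10)
j = 298 (j = 421 - 123 = 298)
-3851 + (((-16 + x)*(-16) + j) - 454) = -3851 + (((-16 + 10)*(-16) + 298) - 454) = -3851 + ((-6*(-16) + 298) - 454) = -3851 + ((96 + 298) - 454) = -3851 + (394 - 454) = -3851 - 60 = -3911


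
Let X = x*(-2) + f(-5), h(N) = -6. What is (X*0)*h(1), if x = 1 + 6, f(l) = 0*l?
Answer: 0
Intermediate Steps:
f(l) = 0
x = 7
X = -14 (X = 7*(-2) + 0 = -14 + 0 = -14)
(X*0)*h(1) = -14*0*(-6) = 0*(-6) = 0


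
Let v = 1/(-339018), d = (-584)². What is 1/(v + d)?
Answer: 339018/115624123007 ≈ 2.9321e-6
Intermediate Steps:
d = 341056
v = -1/339018 ≈ -2.9497e-6
1/(v + d) = 1/(-1/339018 + 341056) = 1/(115624123007/339018) = 339018/115624123007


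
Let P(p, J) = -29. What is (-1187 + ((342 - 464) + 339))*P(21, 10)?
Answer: 28130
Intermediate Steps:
(-1187 + ((342 - 464) + 339))*P(21, 10) = (-1187 + ((342 - 464) + 339))*(-29) = (-1187 + (-122 + 339))*(-29) = (-1187 + 217)*(-29) = -970*(-29) = 28130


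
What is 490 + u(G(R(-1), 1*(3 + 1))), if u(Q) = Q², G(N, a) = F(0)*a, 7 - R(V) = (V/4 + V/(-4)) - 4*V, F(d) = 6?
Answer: 1066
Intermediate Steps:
R(V) = 7 + 4*V (R(V) = 7 - ((V/4 + V/(-4)) - 4*V) = 7 - ((V*(¼) + V*(-¼)) - 4*V) = 7 - ((V/4 - V/4) - 4*V) = 7 - (0 - 4*V) = 7 - (-4)*V = 7 + 4*V)
G(N, a) = 6*a
490 + u(G(R(-1), 1*(3 + 1))) = 490 + (6*(1*(3 + 1)))² = 490 + (6*(1*4))² = 490 + (6*4)² = 490 + 24² = 490 + 576 = 1066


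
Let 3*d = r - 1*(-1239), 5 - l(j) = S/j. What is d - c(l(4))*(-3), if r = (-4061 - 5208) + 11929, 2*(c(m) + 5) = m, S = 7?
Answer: 30949/24 ≈ 1289.5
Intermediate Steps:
l(j) = 5 - 7/j
c(m) = -5 + m/2
r = 2660 (r = -9269 + 11929 = 2660)
d = 3899/3 (d = (2660 - 1*(-1239))/3 = (2660 + 1239)/3 = (⅓)*3899 = 3899/3 ≈ 1299.7)
d - c(l(4))*(-3) = 3899/3 - (-5 + (5 - 7/4)/2)*(-3) = 3899/3 - (-5 + (½)*(13/4))*(-3) = 3899/3 - (-5 + 13/8)*(-3) = 3899/3 - (-27)*(-3)/8 = 3899/3 - 1*81/8 = 3899/3 - 81/8 = 30949/24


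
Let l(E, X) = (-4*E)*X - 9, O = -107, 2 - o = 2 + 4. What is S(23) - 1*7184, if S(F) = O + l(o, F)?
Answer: -6932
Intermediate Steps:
o = -4 (o = 2 - (2 + 4) = 2 - 1*6 = 2 - 6 = -4)
l(E, X) = -9 - 4*E*X (l(E, X) = -4*E*X - 9 = -9 - 4*E*X)
S(F) = -116 + 16*F (S(F) = -107 + (-9 - 4*(-4)*F) = -107 + (-9 + 16*F) = -116 + 16*F)
S(23) - 1*7184 = (-116 + 16*23) - 1*7184 = (-116 + 368) - 7184 = 252 - 7184 = -6932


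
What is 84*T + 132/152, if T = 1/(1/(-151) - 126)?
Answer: 145899/723026 ≈ 0.20179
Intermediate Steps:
T = -151/19027 (T = 1/(-1/151 - 126) = 1/(-19027/151) = -151/19027 ≈ -0.0079361)
84*T + 132/152 = 84*(-151/19027) + 132/152 = -12684/19027 + 132*(1/152) = -12684/19027 + 33/38 = 145899/723026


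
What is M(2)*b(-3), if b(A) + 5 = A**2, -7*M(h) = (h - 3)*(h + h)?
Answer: 16/7 ≈ 2.2857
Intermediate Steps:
M(h) = -2*h*(-3 + h)/7 (M(h) = -(h - 3)*(h + h)/7 = -(-3 + h)*2*h/7 = -2*h*(-3 + h)/7)
b(A) = -5 + A**2
M(2)*b(-3) = ((2/7)*2*(3 - 1*2))*(-5 + (-3)**2) = ((2/7)*2*(3 - 2))*(-5 + 9) = ((2/7)*2*1)*4 = (4/7)*4 = 16/7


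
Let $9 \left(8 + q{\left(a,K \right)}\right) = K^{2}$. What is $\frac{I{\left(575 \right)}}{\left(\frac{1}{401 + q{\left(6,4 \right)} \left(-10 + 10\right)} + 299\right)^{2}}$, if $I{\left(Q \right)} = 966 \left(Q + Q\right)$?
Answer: $\frac{1786338309}{143760100} \approx 12.426$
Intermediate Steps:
$q{\left(a,K \right)} = -8 + \frac{K^{2}}{9}$
$I{\left(Q \right)} = 1932 Q$ ($I{\left(Q \right)} = 966 \cdot 2 Q = 1932 Q$)
$\frac{I{\left(575 \right)}}{\left(\frac{1}{401 + q{\left(6,4 \right)} \left(-10 + 10\right)} + 299\right)^{2}} = \frac{1932 \cdot 575}{\left(\frac{1}{401 + \left(-8 + \frac{4^{2}}{9}\right) \left(-10 + 10\right)} + 299\right)^{2}} = \frac{1110900}{\left(\frac{1}{401 + \left(-8 + \frac{1}{9} \cdot 16\right) 0} + 299\right)^{2}} = \frac{1110900}{\left(\frac{1}{401 + \left(-8 + \frac{16}{9}\right) 0} + 299\right)^{2}} = \frac{1110900}{\left(\frac{1}{401 - 0} + 299\right)^{2}} = \frac{1110900}{\left(\frac{1}{401 + 0} + 299\right)^{2}} = \frac{1110900}{\left(\frac{1}{401} + 299\right)^{2}} = \frac{1110900}{\left(\frac{119900}{401}\right)^{2}} = \frac{1110900}{\frac{14376010000}{160801}} = 1110900 \cdot \frac{160801}{14376010000} = \frac{1786338309}{143760100}$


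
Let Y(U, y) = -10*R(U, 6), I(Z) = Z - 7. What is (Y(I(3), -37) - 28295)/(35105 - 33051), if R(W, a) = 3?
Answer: -28325/2054 ≈ -13.790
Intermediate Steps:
I(Z) = -7 + Z
Y(U, y) = -30 (Y(U, y) = -10*3 = -30)
(Y(I(3), -37) - 28295)/(35105 - 33051) = (-30 - 28295)/(35105 - 33051) = -28325/2054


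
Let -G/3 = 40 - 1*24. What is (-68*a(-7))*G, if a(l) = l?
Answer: -22848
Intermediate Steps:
G = -48 (G = -3*(40 - 1*24) = -3*(40 - 24) = -3*16 = -48)
(-68*a(-7))*G = -68*(-7)*(-48) = 476*(-48) = -22848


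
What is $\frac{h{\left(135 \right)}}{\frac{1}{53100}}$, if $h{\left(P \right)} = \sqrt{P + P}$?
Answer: $159300 \sqrt{30} \approx 8.7252 \cdot 10^{5}$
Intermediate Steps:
$h{\left(P \right)} = \sqrt{2} \sqrt{P}$ ($h{\left(P \right)} = \sqrt{2 P} = \sqrt{2} \sqrt{P}$)
$\frac{h{\left(135 \right)}}{\frac{1}{53100}} = \frac{\sqrt{2} \sqrt{135}}{\frac{1}{53100}} = \sqrt{2} \cdot 3 \sqrt{15} \frac{1}{\frac{1}{53100}} = 3 \sqrt{30} \cdot 53100 = 159300 \sqrt{30}$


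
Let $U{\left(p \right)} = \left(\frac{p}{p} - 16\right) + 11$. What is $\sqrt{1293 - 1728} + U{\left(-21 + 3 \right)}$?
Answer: $-4 + i \sqrt{435} \approx -4.0 + 20.857 i$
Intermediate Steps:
$U{\left(p \right)} = -4$ ($U{\left(p \right)} = \left(1 - 16\right) + 11 = -15 + 11 = -4$)
$\sqrt{1293 - 1728} + U{\left(-21 + 3 \right)} = \sqrt{1293 - 1728} - 4 = \sqrt{-435} - 4 = i \sqrt{435} - 4 = -4 + i \sqrt{435}$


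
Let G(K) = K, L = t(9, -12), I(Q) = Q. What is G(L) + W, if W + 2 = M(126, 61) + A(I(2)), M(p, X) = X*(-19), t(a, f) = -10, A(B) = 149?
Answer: -1022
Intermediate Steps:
M(p, X) = -19*X
L = -10
W = -1012 (W = -2 + (-19*61 + 149) = -2 + (-1159 + 149) = -2 - 1010 = -1012)
G(L) + W = -10 - 1012 = -1022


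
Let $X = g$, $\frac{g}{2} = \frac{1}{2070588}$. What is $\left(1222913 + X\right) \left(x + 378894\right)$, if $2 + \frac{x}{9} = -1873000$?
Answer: $- \frac{267468364909040134}{13273} \approx -2.0151 \cdot 10^{13}$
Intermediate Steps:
$g = \frac{1}{1035294}$ ($g = \frac{2}{2070588} = 2 \cdot \frac{1}{2070588} = \frac{1}{1035294} \approx 9.6591 \cdot 10^{-7}$)
$X = \frac{1}{1035294} \approx 9.6591 \cdot 10^{-7}$
$x = -16857018$ ($x = -18 + 9 \left(-1873000\right) = -18 - 16857000 = -16857018$)
$\left(1222913 + X\right) \left(x + 378894\right) = \left(1222913 + \frac{1}{1035294}\right) \left(-16857018 + 378894\right) = \frac{1266074491423}{1035294} \left(-16478124\right) = - \frac{267468364909040134}{13273}$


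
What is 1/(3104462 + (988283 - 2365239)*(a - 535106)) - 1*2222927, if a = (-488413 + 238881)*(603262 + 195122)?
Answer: -609795903555409047355801/274321155645421126 ≈ -2.2229e+6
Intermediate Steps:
a = -199222356288 (a = -249532*798384 = -199222356288)
1/(3104462 + (988283 - 2365239)*(a - 535106)) - 1*2222927 = 1/(3104462 + (988283 - 2365239)*(-199222356288 - 535106)) - 1*2222927 = 1/(3104462 - 1376956*(-199222891394)) - 2222927 = 1/(3104462 + 274321155642316664) - 2222927 = 1/274321155645421126 - 2222927 = -609795903555409047355801/274321155645421126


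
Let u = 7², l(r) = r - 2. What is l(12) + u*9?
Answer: 451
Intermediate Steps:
l(r) = -2 + r
u = 49
l(12) + u*9 = (-2 + 12) + 49*9 = 10 + 441 = 451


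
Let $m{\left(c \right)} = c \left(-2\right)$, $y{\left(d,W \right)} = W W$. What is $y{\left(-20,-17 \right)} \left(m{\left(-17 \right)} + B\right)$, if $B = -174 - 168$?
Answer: $-89012$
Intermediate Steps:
$y{\left(d,W \right)} = W^{2}$
$B = -342$ ($B = -174 - 168 = -342$)
$m{\left(c \right)} = - 2 c$
$y{\left(-20,-17 \right)} \left(m{\left(-17 \right)} + B\right) = \left(-17\right)^{2} \left(\left(-2\right) \left(-17\right) - 342\right) = 289 \left(34 - 342\right) = 289 \left(-308\right) = -89012$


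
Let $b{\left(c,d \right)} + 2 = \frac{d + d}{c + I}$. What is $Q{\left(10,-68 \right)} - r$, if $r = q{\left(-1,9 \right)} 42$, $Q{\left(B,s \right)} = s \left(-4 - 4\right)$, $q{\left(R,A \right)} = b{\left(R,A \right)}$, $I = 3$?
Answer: $250$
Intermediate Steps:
$b{\left(c,d \right)} = -2 + \frac{2 d}{3 + c}$ ($b{\left(c,d \right)} = -2 + \frac{d + d}{c + 3} = -2 + \frac{2 d}{3 + c}$)
$q{\left(R,A \right)} = \frac{2 \left(-3 + A - R\right)}{3 + R}$
$Q{\left(B,s \right)} = - 8 s$ ($Q{\left(B,s \right)} = s \left(-8\right) = - 8 s$)
$r = 294$ ($r = \frac{2 \left(-3 + 9 - -1\right)}{3 - 1} \cdot 42 = \frac{2 \left(-3 + 9 + 1\right)}{2} \cdot 42 = 2 \cdot \frac{1}{2} \cdot 7 \cdot 42 = 7 \cdot 42 = 294$)
$Q{\left(10,-68 \right)} - r = \left(-8\right) \left(-68\right) - 294 = 544 - 294 = 250$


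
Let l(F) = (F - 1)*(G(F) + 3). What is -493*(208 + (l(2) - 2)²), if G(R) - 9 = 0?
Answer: -151844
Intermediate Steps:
G(R) = 9 (G(R) = 9 + 0 = 9)
l(F) = -12 + 12*F (l(F) = (F - 1)*(9 + 3) = (-1 + F)*12 = -12 + 12*F)
-493*(208 + (l(2) - 2)²) = -493*(208 + ((-12 + 12*2) - 2)²) = -493*(208 + ((-12 + 24) - 2)²) = -493*(208 + (12 - 2)²) = -493*(208 + 10²) = -493*(208 + 100) = -493*308 = -151844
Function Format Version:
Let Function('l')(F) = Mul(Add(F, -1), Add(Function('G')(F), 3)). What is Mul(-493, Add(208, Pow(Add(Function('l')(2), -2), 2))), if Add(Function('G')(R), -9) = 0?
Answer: -151844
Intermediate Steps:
Function('G')(R) = 9 (Function('G')(R) = Add(9, 0) = 9)
Function('l')(F) = Add(-12, Mul(12, F)) (Function('l')(F) = Mul(Add(F, -1), Add(9, 3)) = Mul(Add(-1, F), 12) = Add(-12, Mul(12, F)))
Mul(-493, Add(208, Pow(Add(Function('l')(2), -2), 2))) = Mul(-493, Add(208, Pow(Add(Add(-12, Mul(12, 2)), -2), 2))) = Mul(-493, Add(208, Pow(Add(Add(-12, 24), -2), 2))) = Mul(-493, Add(208, Pow(Add(12, -2), 2))) = Mul(-493, Add(208, Pow(10, 2))) = Mul(-493, Add(208, 100)) = Mul(-493, 308) = -151844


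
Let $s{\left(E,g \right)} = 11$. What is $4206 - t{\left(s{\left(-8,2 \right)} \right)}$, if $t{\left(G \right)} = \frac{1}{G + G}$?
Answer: $\frac{92531}{22} \approx 4206.0$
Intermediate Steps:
$t{\left(G \right)} = \frac{1}{2 G}$
$4206 - t{\left(s{\left(-8,2 \right)} \right)} = 4206 - \frac{1}{2 \cdot 11} = 4206 - \frac{1}{2} \cdot \frac{1}{11} = 4206 - \frac{1}{22} = \frac{92531}{22}$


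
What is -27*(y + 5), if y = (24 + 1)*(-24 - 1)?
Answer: 16740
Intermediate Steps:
y = -625 (y = 25*(-25) = -625)
-27*(y + 5) = -27*(-625 + 5) = -27*(-620) = 16740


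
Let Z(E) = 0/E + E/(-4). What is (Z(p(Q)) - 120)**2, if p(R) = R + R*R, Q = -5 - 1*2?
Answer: 68121/4 ≈ 17030.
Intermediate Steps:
Q = -7 (Q = -5 - 2 = -7)
p(R) = R + R**2
Z(E) = -E/4 (Z(E) = 0 + E*(-1/4) = 0 - E/4 = -E/4)
(Z(p(Q)) - 120)**2 = (-(-7)*(1 - 7)/4 - 120)**2 = (-(-7)*(-6)/4 - 120)**2 = (-1/4*42 - 120)**2 = (-21/2 - 120)**2 = (-261/2)**2 = 68121/4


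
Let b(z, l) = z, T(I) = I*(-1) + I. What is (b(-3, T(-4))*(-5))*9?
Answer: 135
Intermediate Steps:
T(I) = 0 (T(I) = -I + I = 0)
(b(-3, T(-4))*(-5))*9 = -3*(-5)*9 = 15*9 = 135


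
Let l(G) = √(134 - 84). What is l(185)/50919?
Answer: 5*√2/50919 ≈ 0.00013887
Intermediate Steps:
l(G) = 5*√2 (l(G) = √50 = 5*√2)
l(185)/50919 = (5*√2)/50919 = (5*√2)*(1/50919) = 5*√2/50919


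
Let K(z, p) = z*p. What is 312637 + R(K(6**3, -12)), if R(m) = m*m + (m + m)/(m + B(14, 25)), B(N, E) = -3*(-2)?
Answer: 3030405395/431 ≈ 7.0311e+6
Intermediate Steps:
B(N, E) = 6
K(z, p) = p*z
R(m) = m**2 + 2*m/(6 + m) (R(m) = m*m + (m + m)/(m + 6) = m**2 + (2*m)/(6 + m) = m**2 + 2*m/(6 + m))
312637 + R(K(6**3, -12)) = 312637 + (-12*6**3)*(2 + (-12*6**3)**2 + 6*(-12*6**3))/(6 - 12*6**3) = 312637 + (-12*216)*(2 + (-12*216)**2 + 6*(-12*216))/(6 - 12*216) = 312637 - 2592*(2 + (-2592)**2 + 6*(-2592))/(6 - 2592) = 312637 - 2592*(2 + 6718464 - 15552)/(-2586) = 312637 - 2592*(-1/2586)*6702914 = 312637 + 2895658848/431 = 3030405395/431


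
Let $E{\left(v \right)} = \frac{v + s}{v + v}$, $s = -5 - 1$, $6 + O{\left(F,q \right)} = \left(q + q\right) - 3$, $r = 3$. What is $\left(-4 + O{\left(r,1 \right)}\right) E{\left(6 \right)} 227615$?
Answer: $0$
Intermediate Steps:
$O{\left(F,q \right)} = -9 + 2 q$ ($O{\left(F,q \right)} = -6 + \left(\left(q + q\right) - 3\right) = -6 + \left(2 q - 3\right) = -6 + \left(-3 + 2 q\right) = -9 + 2 q$)
$s = -6$
$E{\left(v \right)} = \frac{-6 + v}{2 v}$ ($E{\left(v \right)} = \frac{v - 6}{v + v} = \frac{-6 + v}{2 v}$)
$\left(-4 + O{\left(r,1 \right)}\right) E{\left(6 \right)} 227615 = \left(-4 + \left(-9 + 2 \cdot 1\right)\right) \frac{-6 + 6}{2 \cdot 6} \cdot 227615 = \left(-4 + \left(-9 + 2\right)\right) \frac{1}{2} \cdot \frac{1}{6} \cdot 0 \cdot 227615 = \left(-4 - 7\right) 0 \cdot 227615 = \left(-11\right) 0 \cdot 227615 = 0 \cdot 227615 = 0$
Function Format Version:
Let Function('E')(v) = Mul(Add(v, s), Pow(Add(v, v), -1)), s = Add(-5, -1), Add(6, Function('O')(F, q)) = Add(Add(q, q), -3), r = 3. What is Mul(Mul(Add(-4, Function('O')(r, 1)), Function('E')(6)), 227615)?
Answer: 0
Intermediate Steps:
Function('O')(F, q) = Add(-9, Mul(2, q)) (Function('O')(F, q) = Add(-6, Add(Add(q, q), -3)) = Add(-6, Add(Mul(2, q), -3)) = Add(-6, Add(-3, Mul(2, q))) = Add(-9, Mul(2, q)))
s = -6
Function('E')(v) = Mul(Rational(1, 2), Pow(v, -1), Add(-6, v)) (Function('E')(v) = Mul(Add(v, -6), Pow(Add(v, v), -1)) = Mul(Add(-6, v), Pow(Mul(2, v), -1)) = Mul(Add(-6, v), Mul(Rational(1, 2), Pow(v, -1))) = Mul(Rational(1, 2), Pow(v, -1), Add(-6, v)))
Mul(Mul(Add(-4, Function('O')(r, 1)), Function('E')(6)), 227615) = Mul(Mul(Add(-4, Add(-9, Mul(2, 1))), Mul(Rational(1, 2), Pow(6, -1), Add(-6, 6))), 227615) = Mul(Mul(Add(-4, Add(-9, 2)), Mul(Rational(1, 2), Rational(1, 6), 0)), 227615) = Mul(Mul(Add(-4, -7), 0), 227615) = Mul(Mul(-11, 0), 227615) = Mul(0, 227615) = 0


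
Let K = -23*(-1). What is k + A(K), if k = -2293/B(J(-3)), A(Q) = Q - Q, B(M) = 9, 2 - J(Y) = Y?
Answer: -2293/9 ≈ -254.78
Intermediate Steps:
J(Y) = 2 - Y
K = 23
A(Q) = 0
k = -2293/9 ≈ -254.78
k + A(K) = -2293/9 + 0 = -2293/9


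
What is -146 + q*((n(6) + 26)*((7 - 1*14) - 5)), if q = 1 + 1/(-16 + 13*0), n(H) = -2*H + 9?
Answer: -1619/4 ≈ -404.75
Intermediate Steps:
n(H) = 9 - 2*H
q = 15/16 (q = 1 + 1/(-16 + 0) = 1 + 1/(-16) = 1 - 1/16 = 15/16 ≈ 0.93750)
-146 + q*((n(6) + 26)*((7 - 1*14) - 5)) = -146 + 15*(((9 - 2*6) + 26)*((7 - 1*14) - 5))/16 = -146 + 15*(((9 - 12) + 26)*((7 - 14) - 5))/16 = -146 + 15*((-3 + 26)*(-7 - 5))/16 = -146 + 15*(23*(-12))/16 = -146 + (15/16)*(-276) = -146 - 1035/4 = -1619/4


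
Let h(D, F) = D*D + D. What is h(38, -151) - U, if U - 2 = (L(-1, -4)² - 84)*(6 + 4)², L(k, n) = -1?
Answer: 9780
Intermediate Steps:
h(D, F) = D + D² (h(D, F) = D² + D = D + D²)
U = -8298 (U = 2 + ((-1)² - 84)*(6 + 4)² = 2 + (1 - 84)*10² = 2 - 83*100 = 2 - 8300 = -8298)
h(38, -151) - U = 38*(1 + 38) - 1*(-8298) = 38*39 + 8298 = 1482 + 8298 = 9780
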